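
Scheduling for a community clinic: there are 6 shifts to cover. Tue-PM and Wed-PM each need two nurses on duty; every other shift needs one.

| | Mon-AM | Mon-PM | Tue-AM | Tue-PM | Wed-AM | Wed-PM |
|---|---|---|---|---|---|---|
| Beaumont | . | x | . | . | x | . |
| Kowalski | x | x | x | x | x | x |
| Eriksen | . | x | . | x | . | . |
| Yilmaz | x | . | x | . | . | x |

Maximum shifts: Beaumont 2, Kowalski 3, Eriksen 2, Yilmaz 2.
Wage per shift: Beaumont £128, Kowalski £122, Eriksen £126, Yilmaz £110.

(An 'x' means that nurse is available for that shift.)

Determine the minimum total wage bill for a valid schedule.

£966

Tue-PM can only be covered by Kowalski and Eriksen, so that assignment is forced.
Wed-PM can only be covered by Kowalski and Yilmaz, so that assignment is forced.
Picking the cheapest available nurse for each shift independently would cost £944, but that ignores the shift limits.
An optimal schedule: Mon-AM→Yilmaz, Mon-PM→Eriksen, Tue-AM→Kowalski, Tue-PM→Kowalski+Eriksen, Wed-AM→Beaumont, Wed-PM→Yilmaz+Kowalski.
Total: 110 + 126 + 122 + 122 + 126 + 128 + 110 + 122 = £966.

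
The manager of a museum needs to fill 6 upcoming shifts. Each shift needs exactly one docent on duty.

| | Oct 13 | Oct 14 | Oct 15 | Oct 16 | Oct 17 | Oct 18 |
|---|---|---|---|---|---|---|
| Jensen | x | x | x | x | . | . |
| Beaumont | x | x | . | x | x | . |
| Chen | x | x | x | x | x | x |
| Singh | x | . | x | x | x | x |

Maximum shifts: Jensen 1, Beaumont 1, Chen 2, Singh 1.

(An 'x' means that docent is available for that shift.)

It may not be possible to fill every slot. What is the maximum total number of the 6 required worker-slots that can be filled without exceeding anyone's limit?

5

Total capacity across all docents is 1+1+2+1 = 5, and 6 slots are needed, so at most 5 can be filled.
An assignment achieving 5: Oct 13→Singh, Oct 14→Jensen, Oct 15→Chen, Oct 17→Beaumont, Oct 18→Chen.
Loads: Jensen 1/1, Beaumont 1/1, Chen 2/2, Singh 1/1.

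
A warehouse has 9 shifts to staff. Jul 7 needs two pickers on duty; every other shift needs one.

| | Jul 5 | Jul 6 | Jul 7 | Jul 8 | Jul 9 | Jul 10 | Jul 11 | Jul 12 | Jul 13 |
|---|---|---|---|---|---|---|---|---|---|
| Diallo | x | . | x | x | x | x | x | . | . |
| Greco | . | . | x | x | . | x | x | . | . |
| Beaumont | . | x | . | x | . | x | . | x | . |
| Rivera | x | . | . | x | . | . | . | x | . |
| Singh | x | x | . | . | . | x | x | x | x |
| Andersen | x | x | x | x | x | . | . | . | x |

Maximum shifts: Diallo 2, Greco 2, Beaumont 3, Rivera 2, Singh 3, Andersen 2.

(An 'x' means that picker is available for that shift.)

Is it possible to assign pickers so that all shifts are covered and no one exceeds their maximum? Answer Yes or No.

Yes

One valid schedule: Jul 5→Rivera, Jul 6→Beaumont, Jul 7→Diallo+Greco, Jul 8→Rivera, Jul 9→Diallo, Jul 10→Beaumont, Jul 11→Greco, Jul 12→Beaumont, Jul 13→Singh.
Loads: Diallo 2/2, Greco 2/2, Beaumont 3/3, Rivera 2/2, Singh 1/3, Andersen 0/2 — all within limits.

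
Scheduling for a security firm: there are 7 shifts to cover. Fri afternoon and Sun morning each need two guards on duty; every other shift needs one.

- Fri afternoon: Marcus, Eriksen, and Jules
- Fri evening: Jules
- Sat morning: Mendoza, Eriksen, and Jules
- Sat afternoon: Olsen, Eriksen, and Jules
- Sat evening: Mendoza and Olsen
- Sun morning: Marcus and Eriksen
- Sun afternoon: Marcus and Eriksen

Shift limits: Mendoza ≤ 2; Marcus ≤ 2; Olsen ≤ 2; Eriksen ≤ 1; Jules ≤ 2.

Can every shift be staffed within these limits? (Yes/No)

No

Total capacity is 9 and 9 slots are needed, so capacity alone doesn't rule it out.
Shifts {Fri afternoon, Sun morning, Sun afternoon} need 5 worker-slots in total, but the guards available for any of those shifts (Marcus, Eriksen, and Jules) can supply at most 4 among them. So no valid schedule exists.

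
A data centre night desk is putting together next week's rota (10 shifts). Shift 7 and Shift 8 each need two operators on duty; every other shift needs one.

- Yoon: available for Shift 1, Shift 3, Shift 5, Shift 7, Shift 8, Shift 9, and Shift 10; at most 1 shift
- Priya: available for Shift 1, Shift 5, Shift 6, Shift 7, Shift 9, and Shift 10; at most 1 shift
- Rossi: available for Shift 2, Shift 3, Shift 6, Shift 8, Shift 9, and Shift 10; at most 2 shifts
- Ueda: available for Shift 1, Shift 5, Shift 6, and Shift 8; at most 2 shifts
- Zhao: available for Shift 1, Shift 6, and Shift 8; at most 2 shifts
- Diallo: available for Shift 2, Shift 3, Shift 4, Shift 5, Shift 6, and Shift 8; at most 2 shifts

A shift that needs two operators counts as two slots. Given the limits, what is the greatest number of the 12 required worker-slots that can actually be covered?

Total capacity across all operators is 1+1+2+2+2+2 = 10, and 12 slots are needed, so at most 10 can be filled.
An assignment achieving 10: Shift 1→Ueda, Shift 2→Rossi, Shift 3→Rossi, Shift 4→Diallo, Shift 5→Ueda, Shift 6→Zhao, Shift 7→Yoon+Priya, Shift 8→Zhao+Diallo.
Loads: Yoon 1/1, Priya 1/1, Rossi 2/2, Ueda 2/2, Zhao 2/2, Diallo 2/2.

10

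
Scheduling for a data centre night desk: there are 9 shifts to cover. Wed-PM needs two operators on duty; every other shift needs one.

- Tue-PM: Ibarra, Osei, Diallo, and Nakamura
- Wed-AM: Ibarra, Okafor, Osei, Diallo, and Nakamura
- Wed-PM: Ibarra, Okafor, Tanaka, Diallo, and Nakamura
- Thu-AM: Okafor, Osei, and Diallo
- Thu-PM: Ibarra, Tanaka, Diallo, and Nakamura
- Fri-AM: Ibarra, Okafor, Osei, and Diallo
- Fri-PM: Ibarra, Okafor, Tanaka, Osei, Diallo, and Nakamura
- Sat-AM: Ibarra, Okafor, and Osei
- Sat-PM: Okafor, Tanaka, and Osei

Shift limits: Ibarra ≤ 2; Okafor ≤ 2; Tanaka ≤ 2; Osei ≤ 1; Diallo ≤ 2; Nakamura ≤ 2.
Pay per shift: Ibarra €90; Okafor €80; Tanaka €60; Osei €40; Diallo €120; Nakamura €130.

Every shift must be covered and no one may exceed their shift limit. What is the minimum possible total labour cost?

€870

Picking the cheapest available operator for each shift independently would cost €480, but that ignores the shift limits.
An optimal schedule: Tue-PM→Ibarra, Wed-AM→Diallo, Wed-PM→Diallo+Nakamura, Thu-AM→Okafor, Thu-PM→Tanaka, Fri-AM→Osei, Fri-PM→Tanaka, Sat-AM→Ibarra, Sat-PM→Okafor.
Total: 90 + 120 + 120 + 130 + 80 + 60 + 40 + 60 + 90 + 80 = €870.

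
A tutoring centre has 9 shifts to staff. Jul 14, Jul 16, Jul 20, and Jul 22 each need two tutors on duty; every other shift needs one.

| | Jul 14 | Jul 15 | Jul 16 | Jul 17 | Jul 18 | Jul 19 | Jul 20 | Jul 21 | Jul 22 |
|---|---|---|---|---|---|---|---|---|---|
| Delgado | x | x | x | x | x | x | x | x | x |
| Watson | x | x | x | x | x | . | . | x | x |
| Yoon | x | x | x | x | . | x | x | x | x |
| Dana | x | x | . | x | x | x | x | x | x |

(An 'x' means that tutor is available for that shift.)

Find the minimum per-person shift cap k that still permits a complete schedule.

4

With 4 tutors and 13 worker-slots to fill, someone must work at least ⌈13/4⌉ = 4 shifts, so k ≥ 4.
k = 4 works: Jul 14→Yoon+Dana, Jul 15→Watson, Jul 16→Delgado+Watson, Jul 17→Watson, Jul 18→Delgado, Jul 19→Delgado, Jul 20→Delgado+Yoon, Jul 21→Watson, Jul 22→Yoon+Dana.
Loads: Delgado 4, Watson 4, Yoon 3, Dana 2 — all ≤ 4.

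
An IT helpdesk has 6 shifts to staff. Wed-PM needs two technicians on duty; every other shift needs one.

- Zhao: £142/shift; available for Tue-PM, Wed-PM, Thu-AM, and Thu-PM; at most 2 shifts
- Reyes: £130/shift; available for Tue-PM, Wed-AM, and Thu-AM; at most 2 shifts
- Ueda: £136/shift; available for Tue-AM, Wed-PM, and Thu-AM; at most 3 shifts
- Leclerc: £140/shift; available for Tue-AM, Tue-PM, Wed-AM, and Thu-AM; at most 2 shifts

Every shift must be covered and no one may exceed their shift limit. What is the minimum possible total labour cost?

£952

Wed-PM can only be covered by Zhao and Ueda, so that assignment is forced.
Thu-PM can only be covered by Zhao, so that assignment is forced.
Picking the cheapest available technician for each shift independently would cost £946, but that ignores the shift limits.
An optimal schedule: Tue-AM→Ueda, Tue-PM→Reyes, Wed-AM→Reyes, Wed-PM→Zhao+Ueda, Thu-AM→Ueda, Thu-PM→Zhao.
Total: 136 + 130 + 130 + 142 + 136 + 136 + 142 = £952.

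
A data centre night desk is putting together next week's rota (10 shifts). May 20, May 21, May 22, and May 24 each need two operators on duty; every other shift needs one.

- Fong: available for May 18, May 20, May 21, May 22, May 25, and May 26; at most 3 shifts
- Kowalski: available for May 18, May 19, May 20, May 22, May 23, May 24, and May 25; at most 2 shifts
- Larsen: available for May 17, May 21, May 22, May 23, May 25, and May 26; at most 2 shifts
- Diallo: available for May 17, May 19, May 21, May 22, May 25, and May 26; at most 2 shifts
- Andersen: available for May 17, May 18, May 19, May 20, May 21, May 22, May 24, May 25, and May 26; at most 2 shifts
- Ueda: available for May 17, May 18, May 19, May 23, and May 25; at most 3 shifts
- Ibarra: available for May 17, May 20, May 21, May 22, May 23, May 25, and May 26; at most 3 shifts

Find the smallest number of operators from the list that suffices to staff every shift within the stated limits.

14 slots to fill and no one can take more than 3, so at least ⌈14/3⌉ = 5 operators are needed.
Any 5 operators together have capacity at most 3+3+3+2+2 = 13 < 14 slots, so 5 can never suffice.
Fong, Kowalski, Larsen, Diallo, Andersen, and Ueda alone can cover everything: May 17→Larsen, May 18→Ueda, May 19→Ueda, May 20→Fong+Kowalski, May 21→Fong+Diallo, May 22→Diallo+Andersen, May 23→Larsen, May 24→Kowalski+Andersen, May 25→Ueda, May 26→Fong.

6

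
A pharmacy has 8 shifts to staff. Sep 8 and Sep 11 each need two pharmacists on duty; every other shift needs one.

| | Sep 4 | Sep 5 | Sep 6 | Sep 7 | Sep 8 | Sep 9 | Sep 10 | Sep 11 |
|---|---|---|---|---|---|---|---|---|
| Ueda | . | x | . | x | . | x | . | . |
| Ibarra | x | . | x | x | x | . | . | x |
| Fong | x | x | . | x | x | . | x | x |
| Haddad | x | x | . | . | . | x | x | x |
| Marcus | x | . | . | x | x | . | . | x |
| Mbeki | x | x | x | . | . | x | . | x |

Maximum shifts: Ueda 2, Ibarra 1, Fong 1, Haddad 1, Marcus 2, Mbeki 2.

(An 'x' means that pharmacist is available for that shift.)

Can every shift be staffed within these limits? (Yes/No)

Total capacity is 2+1+1+1+2+2 = 9 but 10 worker-slots are needed — infeasible.

No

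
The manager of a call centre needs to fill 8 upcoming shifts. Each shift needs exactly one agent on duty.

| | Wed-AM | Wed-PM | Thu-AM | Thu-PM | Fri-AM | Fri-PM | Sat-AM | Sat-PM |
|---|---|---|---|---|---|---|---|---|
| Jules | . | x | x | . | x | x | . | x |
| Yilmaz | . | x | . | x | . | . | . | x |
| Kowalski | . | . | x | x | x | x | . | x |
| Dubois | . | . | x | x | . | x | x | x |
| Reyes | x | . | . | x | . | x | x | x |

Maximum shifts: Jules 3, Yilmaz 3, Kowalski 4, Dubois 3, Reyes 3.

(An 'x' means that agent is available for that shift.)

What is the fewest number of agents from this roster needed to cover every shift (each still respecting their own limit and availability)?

3

8 slots to fill and no one can take more than 4, so at least ⌈8/4⌉ = 2 agents are needed.
Any 2 agents together have capacity at most 4+3 = 7 < 8 slots, so 2 can never suffice.
Jules, Yilmaz, and Reyes alone can cover everything: Wed-AM→Reyes, Wed-PM→Jules, Thu-AM→Jules, Thu-PM→Yilmaz, Fri-AM→Jules, Fri-PM→Reyes, Sat-AM→Reyes, Sat-PM→Yilmaz.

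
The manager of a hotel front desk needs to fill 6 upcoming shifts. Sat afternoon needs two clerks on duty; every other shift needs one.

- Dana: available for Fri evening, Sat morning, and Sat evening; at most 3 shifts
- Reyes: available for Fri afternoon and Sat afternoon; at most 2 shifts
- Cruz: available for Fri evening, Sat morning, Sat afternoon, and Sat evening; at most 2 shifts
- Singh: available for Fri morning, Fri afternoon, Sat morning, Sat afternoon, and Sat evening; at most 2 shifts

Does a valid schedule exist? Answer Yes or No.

Fri morning can only be covered by Singh, so that assignment is forced.
One valid schedule: Fri morning→Singh, Fri afternoon→Reyes, Fri evening→Dana, Sat morning→Dana, Sat afternoon→Reyes+Cruz, Sat evening→Dana.
Loads: Dana 3/3, Reyes 2/2, Cruz 1/2, Singh 1/2 — all within limits.

Yes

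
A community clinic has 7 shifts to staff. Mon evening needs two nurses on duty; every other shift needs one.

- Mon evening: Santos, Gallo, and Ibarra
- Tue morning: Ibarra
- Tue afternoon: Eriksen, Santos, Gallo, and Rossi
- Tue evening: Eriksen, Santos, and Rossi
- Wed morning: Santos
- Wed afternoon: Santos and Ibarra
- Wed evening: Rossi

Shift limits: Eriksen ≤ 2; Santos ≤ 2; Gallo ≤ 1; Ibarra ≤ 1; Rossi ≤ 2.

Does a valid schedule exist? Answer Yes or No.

Total capacity is 8 and 8 slots are needed, so capacity alone doesn't rule it out.
Shifts {Mon evening, Tue morning, Wed morning, Wed afternoon} need 5 worker-slots in total, but the nurses available for any of those shifts (Santos, Gallo, and Ibarra) can supply at most 4 among them. So no valid schedule exists.

No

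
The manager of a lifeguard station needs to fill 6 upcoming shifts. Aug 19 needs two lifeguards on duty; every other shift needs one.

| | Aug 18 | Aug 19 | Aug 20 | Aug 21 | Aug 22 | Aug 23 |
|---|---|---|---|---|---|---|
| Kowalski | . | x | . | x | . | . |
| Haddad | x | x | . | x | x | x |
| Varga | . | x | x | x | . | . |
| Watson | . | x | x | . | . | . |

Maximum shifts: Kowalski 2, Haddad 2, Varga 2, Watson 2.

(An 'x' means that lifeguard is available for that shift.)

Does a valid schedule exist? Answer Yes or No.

Total capacity is 8 and 7 slots are needed, so capacity alone doesn't rule it out.
Shifts {Aug 18, Aug 22, Aug 23} need 3 worker-slots in total, but the lifeguards available for any of those shifts (Haddad) can supply at most 2 among them. So no valid schedule exists.

No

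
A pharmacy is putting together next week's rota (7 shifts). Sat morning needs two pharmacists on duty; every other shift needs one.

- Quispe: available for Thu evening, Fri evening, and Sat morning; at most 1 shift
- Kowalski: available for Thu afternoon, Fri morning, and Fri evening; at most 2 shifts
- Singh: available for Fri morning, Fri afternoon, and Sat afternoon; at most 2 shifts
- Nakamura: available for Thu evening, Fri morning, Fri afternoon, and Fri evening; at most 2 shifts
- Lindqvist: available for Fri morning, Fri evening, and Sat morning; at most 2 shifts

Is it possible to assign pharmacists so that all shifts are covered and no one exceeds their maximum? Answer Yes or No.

Thu afternoon can only be covered by Kowalski, so that assignment is forced.
Sat morning can only be covered by Quispe and Lindqvist, so that assignment is forced.
Sat afternoon can only be covered by Singh, so that assignment is forced.
One valid schedule: Thu afternoon→Kowalski, Thu evening→Nakamura, Fri morning→Kowalski, Fri afternoon→Singh, Fri evening→Nakamura, Sat morning→Quispe+Lindqvist, Sat afternoon→Singh.
Loads: Quispe 1/1, Kowalski 2/2, Singh 2/2, Nakamura 2/2, Lindqvist 1/2 — all within limits.

Yes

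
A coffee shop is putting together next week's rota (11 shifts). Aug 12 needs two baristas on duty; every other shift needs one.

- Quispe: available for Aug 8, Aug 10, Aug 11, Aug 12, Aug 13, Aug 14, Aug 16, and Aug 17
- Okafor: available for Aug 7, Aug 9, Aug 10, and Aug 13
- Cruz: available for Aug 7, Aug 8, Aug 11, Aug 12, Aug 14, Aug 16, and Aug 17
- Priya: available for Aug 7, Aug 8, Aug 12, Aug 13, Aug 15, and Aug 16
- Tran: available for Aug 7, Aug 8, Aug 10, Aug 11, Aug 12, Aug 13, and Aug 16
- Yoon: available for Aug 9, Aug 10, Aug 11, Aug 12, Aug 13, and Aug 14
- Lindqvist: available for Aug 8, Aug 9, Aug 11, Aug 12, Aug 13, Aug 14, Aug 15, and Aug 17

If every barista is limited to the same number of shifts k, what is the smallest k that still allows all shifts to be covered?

2

With 7 baristas and 12 worker-slots to fill, someone must work at least ⌈12/7⌉ = 2 shifts, so k ≥ 2.
k = 2 works: Aug 7→Okafor, Aug 8→Priya, Aug 9→Okafor, Aug 10→Quispe, Aug 11→Tran, Aug 12→Yoon+Lindqvist, Aug 13→Tran, Aug 14→Cruz, Aug 15→Priya, Aug 16→Cruz, Aug 17→Quispe.
Loads: Quispe 2, Okafor 2, Cruz 2, Priya 2, Tran 2, Yoon 1, Lindqvist 1 — all ≤ 2.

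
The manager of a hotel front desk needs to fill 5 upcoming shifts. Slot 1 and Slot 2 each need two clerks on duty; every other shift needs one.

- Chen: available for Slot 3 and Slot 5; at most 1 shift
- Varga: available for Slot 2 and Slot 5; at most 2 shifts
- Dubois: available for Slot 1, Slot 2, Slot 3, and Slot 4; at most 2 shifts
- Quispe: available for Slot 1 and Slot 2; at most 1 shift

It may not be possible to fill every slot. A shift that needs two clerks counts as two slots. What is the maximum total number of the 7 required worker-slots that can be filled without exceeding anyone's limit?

6

Total capacity across all clerks is 1+2+2+1 = 6, and 7 slots are needed, so at most 6 can be filled.
An assignment achieving 6: Slot 1→Dubois+Quispe, Slot 2→Varga, Slot 3→Chen, Slot 4→Dubois, Slot 5→Varga.
Loads: Chen 1/1, Varga 2/2, Dubois 2/2, Quispe 1/1.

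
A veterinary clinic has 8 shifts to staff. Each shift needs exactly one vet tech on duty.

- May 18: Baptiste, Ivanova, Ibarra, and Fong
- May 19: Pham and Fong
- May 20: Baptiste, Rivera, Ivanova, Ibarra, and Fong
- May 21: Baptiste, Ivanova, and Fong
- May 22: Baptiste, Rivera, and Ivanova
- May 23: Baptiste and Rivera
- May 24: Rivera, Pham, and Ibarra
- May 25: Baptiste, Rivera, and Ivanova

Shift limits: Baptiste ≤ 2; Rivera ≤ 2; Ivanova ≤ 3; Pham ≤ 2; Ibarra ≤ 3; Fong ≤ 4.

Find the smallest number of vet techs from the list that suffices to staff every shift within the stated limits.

8 slots to fill and no one can take more than 4, so at least ⌈8/4⌉ = 2 vet techs are needed.
Any 2 vet techs together have capacity at most 4+3 = 7 < 8 slots, so 2 can never suffice.
Baptiste, Rivera, and Fong alone can cover everything: May 18→Fong, May 19→Fong, May 20→Fong, May 21→Fong, May 22→Baptiste, May 23→Baptiste, May 24→Rivera, May 25→Rivera.

3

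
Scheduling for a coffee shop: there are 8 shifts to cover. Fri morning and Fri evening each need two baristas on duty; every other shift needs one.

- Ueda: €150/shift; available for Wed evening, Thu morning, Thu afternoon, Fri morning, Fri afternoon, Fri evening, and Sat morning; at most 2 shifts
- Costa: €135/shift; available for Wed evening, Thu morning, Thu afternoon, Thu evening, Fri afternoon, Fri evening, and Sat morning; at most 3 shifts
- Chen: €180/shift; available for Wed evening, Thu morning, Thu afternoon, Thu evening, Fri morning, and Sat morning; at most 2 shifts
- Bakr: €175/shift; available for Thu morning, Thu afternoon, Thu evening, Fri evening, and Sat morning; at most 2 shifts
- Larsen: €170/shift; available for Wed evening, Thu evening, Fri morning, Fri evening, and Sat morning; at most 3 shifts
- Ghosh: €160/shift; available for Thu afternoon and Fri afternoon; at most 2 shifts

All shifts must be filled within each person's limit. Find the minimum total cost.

€1535

Picking the cheapest available barista for each shift independently would cost €1415, but that ignores the shift limits.
An optimal schedule: Wed evening→Costa, Thu morning→Costa, Thu afternoon→Ghosh, Thu evening→Costa, Fri morning→Ueda+Larsen, Fri afternoon→Ghosh, Fri evening→Ueda+Larsen, Sat morning→Larsen.
Total: 135 + 135 + 160 + 135 + 150 + 170 + 160 + 150 + 170 + 170 = €1535.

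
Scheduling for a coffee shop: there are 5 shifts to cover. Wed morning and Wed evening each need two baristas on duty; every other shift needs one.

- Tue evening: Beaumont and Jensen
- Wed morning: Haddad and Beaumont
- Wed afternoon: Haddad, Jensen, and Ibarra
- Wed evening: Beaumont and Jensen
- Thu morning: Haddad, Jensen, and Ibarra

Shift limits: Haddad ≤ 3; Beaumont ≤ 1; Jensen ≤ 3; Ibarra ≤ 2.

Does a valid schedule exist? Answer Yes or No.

No

Total capacity is 9 and 7 slots are needed, so capacity alone doesn't rule it out.
Shifts {Wed morning, Wed evening} need 4 worker-slots in total, but the baristas available for any of those shifts (Haddad, Beaumont, and Jensen) can supply at most 3 among them. So no valid schedule exists.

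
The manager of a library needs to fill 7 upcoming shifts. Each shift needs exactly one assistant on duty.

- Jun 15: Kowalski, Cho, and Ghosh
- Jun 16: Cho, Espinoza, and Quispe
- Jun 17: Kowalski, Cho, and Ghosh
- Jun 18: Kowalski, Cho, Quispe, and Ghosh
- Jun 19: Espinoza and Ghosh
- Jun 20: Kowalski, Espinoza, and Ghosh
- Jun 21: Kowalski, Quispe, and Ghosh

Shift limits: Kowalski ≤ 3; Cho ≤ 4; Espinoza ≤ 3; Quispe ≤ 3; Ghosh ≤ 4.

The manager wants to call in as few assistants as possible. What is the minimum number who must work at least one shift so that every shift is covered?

2

7 slots to fill and no one can take more than 4, so at least ⌈7/4⌉ = 2 assistants are needed.
Cho and Ghosh alone can cover everything: Jun 15→Cho, Jun 16→Cho, Jun 17→Cho, Jun 18→Cho, Jun 19→Ghosh, Jun 20→Ghosh, Jun 21→Ghosh.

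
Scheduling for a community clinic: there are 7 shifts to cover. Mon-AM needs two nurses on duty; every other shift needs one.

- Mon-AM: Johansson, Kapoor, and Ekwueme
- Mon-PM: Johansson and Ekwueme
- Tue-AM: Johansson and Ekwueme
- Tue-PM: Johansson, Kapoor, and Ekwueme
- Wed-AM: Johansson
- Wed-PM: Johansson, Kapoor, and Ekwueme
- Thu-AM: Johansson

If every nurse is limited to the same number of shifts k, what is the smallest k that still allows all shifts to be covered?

With 3 nurses and 8 worker-slots to fill, someone must work at least ⌈8/3⌉ = 3 shifts, so k ≥ 3.
k = 3 works: Mon-AM→Kapoor+Ekwueme, Mon-PM→Johansson, Tue-AM→Ekwueme, Tue-PM→Kapoor, Wed-AM→Johansson, Wed-PM→Kapoor, Thu-AM→Johansson.
Loads: Johansson 3, Kapoor 3, Ekwueme 2 — all ≤ 3.

3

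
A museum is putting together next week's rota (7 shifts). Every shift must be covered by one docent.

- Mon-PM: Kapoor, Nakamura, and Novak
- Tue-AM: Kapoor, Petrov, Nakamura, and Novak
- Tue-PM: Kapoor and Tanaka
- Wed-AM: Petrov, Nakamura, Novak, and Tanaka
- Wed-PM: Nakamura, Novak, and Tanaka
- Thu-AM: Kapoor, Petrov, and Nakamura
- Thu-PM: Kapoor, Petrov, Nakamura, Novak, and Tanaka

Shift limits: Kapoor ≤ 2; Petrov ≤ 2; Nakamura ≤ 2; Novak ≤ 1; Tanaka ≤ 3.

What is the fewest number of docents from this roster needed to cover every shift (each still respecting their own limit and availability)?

3

7 slots to fill and no one can take more than 3, so at least ⌈7/3⌉ = 3 docents are needed.
Kapoor, Petrov, and Tanaka alone can cover everything: Mon-PM→Kapoor, Tue-AM→Kapoor, Tue-PM→Tanaka, Wed-AM→Petrov, Wed-PM→Tanaka, Thu-AM→Petrov, Thu-PM→Tanaka.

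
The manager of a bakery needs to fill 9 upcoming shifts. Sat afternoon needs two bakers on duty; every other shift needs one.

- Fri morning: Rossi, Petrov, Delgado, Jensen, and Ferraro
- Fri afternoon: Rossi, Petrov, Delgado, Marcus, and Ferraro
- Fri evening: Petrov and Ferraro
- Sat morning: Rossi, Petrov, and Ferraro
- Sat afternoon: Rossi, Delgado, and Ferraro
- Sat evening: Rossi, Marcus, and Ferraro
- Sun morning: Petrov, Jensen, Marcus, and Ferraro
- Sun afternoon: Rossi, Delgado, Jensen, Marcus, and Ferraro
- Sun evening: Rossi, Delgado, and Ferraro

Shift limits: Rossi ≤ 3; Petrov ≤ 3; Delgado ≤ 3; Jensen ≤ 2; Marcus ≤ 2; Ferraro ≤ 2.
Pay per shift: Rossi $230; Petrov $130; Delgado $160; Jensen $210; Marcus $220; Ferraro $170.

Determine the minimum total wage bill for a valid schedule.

Picking the cheapest available baker for each shift independently would cost $1470, but that ignores the shift limits.
An optimal schedule: Fri morning→Jensen, Fri afternoon→Delgado, Fri evening→Petrov, Sat morning→Petrov, Sat afternoon→Delgado+Ferraro, Sat evening→Ferraro, Sun morning→Petrov, Sun afternoon→Jensen, Sun evening→Delgado.
Total: 210 + 160 + 130 + 130 + 160 + 170 + 170 + 130 + 210 + 160 = $1630.

$1630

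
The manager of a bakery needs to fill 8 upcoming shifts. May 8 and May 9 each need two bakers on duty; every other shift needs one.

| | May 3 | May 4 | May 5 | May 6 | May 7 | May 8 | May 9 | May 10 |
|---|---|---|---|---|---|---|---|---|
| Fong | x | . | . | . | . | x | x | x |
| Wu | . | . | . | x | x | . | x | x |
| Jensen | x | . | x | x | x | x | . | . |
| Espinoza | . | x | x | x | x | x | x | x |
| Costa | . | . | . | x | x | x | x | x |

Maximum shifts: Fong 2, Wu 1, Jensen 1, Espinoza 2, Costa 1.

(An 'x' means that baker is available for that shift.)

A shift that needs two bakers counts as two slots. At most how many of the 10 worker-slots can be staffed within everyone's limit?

Total capacity across all bakers is 2+1+1+2+1 = 7, and 10 slots are needed, so at most 7 can be filled.
An assignment achieving 7: May 3→Fong, May 4→Espinoza, May 5→Jensen, May 6→Wu, May 7→Espinoza, May 8→Fong+Costa.
Loads: Fong 2/2, Wu 1/1, Jensen 1/1, Espinoza 2/2, Costa 1/1.

7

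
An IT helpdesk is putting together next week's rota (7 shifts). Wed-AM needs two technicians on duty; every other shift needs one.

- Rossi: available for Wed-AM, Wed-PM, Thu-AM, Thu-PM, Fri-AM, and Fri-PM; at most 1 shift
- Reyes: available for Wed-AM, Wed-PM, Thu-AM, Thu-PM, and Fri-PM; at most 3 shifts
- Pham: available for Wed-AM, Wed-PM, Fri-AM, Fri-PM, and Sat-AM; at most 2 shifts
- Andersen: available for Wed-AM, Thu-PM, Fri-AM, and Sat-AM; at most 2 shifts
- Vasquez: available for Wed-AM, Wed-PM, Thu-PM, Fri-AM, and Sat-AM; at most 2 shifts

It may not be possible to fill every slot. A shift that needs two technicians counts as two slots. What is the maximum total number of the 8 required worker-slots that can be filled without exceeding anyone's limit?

8

Total capacity across all technicians is 1+3+2+2+2 = 10, and 8 slots are needed, so at most 8 can be filled.
An assignment achieving 8: Wed-AM→Andersen+Vasquez, Wed-PM→Reyes, Thu-AM→Rossi, Thu-PM→Reyes, Fri-AM→Pham, Fri-PM→Reyes, Sat-AM→Pham.
Loads: Rossi 1/1, Reyes 3/3, Pham 2/2, Andersen 1/2, Vasquez 1/2.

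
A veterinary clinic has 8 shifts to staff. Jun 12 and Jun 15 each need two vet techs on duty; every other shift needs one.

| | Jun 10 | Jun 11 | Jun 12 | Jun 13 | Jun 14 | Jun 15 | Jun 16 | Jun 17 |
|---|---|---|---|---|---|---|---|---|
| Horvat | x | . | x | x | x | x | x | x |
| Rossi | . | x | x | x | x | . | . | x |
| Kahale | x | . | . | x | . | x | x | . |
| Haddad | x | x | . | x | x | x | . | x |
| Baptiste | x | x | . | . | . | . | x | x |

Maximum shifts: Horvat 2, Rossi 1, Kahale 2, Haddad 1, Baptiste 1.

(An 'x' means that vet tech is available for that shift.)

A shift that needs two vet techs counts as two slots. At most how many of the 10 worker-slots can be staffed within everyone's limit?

Total capacity across all vet techs is 2+1+2+1+1 = 7, and 10 slots are needed, so at most 7 can be filled.
An assignment achieving 7: Jun 10→Baptiste, Jun 11→Haddad, Jun 12→Horvat+Rossi, Jun 14→Horvat, Jun 15→Kahale, Jun 16→Kahale.
Loads: Horvat 2/2, Rossi 1/1, Kahale 2/2, Haddad 1/1, Baptiste 1/1.

7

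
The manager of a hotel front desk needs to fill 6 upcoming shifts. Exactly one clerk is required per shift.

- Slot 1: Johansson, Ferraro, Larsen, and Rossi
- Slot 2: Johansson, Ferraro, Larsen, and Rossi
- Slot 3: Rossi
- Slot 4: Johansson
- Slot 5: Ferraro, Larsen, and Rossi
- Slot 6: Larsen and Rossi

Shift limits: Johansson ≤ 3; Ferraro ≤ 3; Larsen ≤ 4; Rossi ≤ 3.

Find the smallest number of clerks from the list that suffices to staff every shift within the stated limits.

2

6 slots to fill and no one can take more than 4, so at least ⌈6/4⌉ = 2 clerks are needed.
Johansson and Rossi alone can cover everything: Slot 1→Johansson, Slot 2→Johansson, Slot 3→Rossi, Slot 4→Johansson, Slot 5→Rossi, Slot 6→Rossi.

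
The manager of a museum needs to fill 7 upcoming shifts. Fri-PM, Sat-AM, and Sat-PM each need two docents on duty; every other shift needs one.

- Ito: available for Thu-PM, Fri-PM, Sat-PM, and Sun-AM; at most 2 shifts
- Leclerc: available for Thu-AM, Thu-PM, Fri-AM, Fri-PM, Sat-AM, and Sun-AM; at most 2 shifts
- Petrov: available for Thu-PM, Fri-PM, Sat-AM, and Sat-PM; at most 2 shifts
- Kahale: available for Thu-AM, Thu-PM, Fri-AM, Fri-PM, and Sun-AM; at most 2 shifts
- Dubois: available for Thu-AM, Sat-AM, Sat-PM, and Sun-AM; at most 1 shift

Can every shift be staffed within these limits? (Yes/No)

Total capacity is 2+2+2+2+1 = 9 but 10 worker-slots are needed — infeasible.

No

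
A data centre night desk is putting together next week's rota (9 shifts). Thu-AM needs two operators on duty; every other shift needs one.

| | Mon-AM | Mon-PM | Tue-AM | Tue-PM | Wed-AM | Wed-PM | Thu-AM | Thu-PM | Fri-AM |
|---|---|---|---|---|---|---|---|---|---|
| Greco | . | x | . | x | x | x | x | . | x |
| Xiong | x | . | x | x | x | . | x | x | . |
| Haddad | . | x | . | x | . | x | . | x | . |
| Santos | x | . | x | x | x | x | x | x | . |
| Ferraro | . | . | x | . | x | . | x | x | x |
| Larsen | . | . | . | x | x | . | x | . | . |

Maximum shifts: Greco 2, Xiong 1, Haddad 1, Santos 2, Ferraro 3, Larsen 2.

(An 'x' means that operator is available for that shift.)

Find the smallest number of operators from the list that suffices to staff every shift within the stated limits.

10 slots to fill and no one can take more than 3, so at least ⌈10/3⌉ = 4 operators are needed.
Any 4 operators together have capacity at most 3+2+2+2 = 9 < 10 slots, so 4 can never suffice.
Greco, Xiong, Santos, Ferraro, and Larsen alone can cover everything: Mon-AM→Xiong, Mon-PM→Greco, Tue-AM→Santos, Tue-PM→Larsen, Wed-AM→Ferraro, Wed-PM→Greco, Thu-AM→Ferraro+Larsen, Thu-PM→Santos, Fri-AM→Ferraro.

5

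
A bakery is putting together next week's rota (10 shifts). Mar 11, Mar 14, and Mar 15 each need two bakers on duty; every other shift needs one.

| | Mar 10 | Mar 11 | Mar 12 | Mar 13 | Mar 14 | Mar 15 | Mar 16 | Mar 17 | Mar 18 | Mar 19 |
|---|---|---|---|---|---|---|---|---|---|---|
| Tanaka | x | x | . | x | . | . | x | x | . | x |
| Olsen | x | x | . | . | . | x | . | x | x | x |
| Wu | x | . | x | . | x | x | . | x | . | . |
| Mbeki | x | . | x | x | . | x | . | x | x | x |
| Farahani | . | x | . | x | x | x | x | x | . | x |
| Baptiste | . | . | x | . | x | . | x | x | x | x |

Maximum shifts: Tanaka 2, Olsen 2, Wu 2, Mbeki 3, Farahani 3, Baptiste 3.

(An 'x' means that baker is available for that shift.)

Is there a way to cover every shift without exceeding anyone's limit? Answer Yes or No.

One valid schedule: Mar 10→Mbeki, Mar 11→Tanaka+Olsen, Mar 12→Wu, Mar 13→Tanaka, Mar 14→Wu+Farahani, Mar 15→Mbeki+Farahani, Mar 16→Farahani, Mar 17→Baptiste, Mar 18→Olsen, Mar 19→Mbeki.
Loads: Tanaka 2/2, Olsen 2/2, Wu 2/2, Mbeki 3/3, Farahani 3/3, Baptiste 1/3 — all within limits.

Yes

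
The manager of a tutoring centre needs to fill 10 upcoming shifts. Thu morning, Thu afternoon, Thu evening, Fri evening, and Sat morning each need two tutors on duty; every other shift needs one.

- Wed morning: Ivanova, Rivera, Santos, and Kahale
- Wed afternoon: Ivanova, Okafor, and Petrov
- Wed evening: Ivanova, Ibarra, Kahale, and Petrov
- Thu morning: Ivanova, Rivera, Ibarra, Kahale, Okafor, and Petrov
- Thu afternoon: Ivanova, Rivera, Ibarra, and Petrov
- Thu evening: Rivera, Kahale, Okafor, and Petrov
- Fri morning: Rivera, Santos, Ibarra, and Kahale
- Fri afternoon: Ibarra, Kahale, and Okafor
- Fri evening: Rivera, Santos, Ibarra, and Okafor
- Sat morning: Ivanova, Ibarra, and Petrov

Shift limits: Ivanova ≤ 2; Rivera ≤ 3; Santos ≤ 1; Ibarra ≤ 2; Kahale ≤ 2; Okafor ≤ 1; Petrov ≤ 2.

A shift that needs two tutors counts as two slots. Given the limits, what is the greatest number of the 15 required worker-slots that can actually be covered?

13

Total capacity across all tutors is 2+3+1+2+2+1+2 = 13, and 15 slots are needed, so at most 13 can be filled.
An assignment achieving 13: Wed morning→Rivera, Wed afternoon→Ivanova, Wed evening→Kahale, Thu morning→Petrov, Thu afternoon→Rivera+Petrov, Thu evening→Rivera+Kahale, Fri morning→Santos, Fri afternoon→Ibarra, Fri evening→Okafor, Sat morning→Ivanova+Ibarra.
Loads: Ivanova 2/2, Rivera 3/3, Santos 1/1, Ibarra 2/2, Kahale 2/2, Okafor 1/1, Petrov 2/2.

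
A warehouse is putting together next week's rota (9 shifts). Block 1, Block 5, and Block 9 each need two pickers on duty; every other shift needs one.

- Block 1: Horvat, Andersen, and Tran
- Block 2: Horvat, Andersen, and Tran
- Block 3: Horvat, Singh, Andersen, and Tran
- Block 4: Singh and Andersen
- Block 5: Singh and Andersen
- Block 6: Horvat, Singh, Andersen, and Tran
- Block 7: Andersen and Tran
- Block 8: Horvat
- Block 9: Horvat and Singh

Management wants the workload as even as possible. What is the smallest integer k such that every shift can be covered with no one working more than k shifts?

3

With 4 pickers and 12 worker-slots to fill, someone must work at least ⌈12/4⌉ = 3 shifts, so k ≥ 3.
k = 3 works: Block 1→Horvat+Andersen, Block 2→Tran, Block 3→Tran, Block 4→Singh, Block 5→Singh+Andersen, Block 6→Tran, Block 7→Andersen, Block 8→Horvat, Block 9→Horvat+Singh.
Loads: Horvat 3, Singh 3, Andersen 3, Tran 3 — all ≤ 3.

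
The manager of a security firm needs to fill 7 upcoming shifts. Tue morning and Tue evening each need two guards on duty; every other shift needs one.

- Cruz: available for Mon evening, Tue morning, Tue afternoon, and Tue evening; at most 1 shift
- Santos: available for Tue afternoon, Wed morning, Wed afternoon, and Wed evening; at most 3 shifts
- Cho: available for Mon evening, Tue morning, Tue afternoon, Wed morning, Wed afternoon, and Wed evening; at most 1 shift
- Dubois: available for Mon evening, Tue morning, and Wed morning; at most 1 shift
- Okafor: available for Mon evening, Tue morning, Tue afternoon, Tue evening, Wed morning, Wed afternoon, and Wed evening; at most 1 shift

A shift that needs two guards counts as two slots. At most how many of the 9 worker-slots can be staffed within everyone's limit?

Total capacity across all guards is 1+3+1+1+1 = 7, and 9 slots are needed, so at most 7 can be filled.
An assignment achieving 7: Mon evening→Cho, Tue morning→Dubois, Tue afternoon→Santos, Tue evening→Cruz+Okafor, Wed afternoon→Santos, Wed evening→Santos.
Loads: Cruz 1/1, Santos 3/3, Cho 1/1, Dubois 1/1, Okafor 1/1.

7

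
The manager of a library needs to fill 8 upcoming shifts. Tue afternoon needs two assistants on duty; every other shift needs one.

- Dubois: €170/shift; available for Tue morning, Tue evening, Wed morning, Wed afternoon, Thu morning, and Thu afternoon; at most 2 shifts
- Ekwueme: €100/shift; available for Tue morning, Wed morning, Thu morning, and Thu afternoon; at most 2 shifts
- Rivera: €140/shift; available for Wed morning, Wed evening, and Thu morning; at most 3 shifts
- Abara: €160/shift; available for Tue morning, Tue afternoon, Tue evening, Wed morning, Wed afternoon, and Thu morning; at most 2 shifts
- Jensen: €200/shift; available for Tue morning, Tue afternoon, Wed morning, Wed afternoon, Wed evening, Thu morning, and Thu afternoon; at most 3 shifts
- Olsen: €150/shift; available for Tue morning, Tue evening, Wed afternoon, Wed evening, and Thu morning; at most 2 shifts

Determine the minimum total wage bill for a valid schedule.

€1280

Tue afternoon can only be covered by Abara and Jensen, so that assignment is forced.
Picking the cheapest available assistant for each shift independently would cost €1200, but that ignores the shift limits.
An optimal schedule: Tue morning→Ekwueme, Tue afternoon→Abara+Jensen, Tue evening→Olsen, Wed morning→Rivera, Wed afternoon→Olsen, Wed evening→Rivera, Thu morning→Rivera, Thu afternoon→Ekwueme.
Total: 100 + 160 + 200 + 150 + 140 + 150 + 140 + 140 + 100 = €1280.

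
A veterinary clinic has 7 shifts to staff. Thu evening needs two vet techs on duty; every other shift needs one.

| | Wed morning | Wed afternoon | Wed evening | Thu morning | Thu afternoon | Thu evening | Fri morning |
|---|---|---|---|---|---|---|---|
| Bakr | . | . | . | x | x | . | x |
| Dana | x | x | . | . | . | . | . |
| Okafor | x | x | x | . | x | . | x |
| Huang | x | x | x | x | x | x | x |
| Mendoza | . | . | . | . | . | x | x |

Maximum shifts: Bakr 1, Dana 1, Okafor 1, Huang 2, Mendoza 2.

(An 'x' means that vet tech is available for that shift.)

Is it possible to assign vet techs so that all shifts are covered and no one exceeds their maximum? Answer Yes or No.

Total capacity is 1+1+1+2+2 = 7 but 8 worker-slots are needed — infeasible.

No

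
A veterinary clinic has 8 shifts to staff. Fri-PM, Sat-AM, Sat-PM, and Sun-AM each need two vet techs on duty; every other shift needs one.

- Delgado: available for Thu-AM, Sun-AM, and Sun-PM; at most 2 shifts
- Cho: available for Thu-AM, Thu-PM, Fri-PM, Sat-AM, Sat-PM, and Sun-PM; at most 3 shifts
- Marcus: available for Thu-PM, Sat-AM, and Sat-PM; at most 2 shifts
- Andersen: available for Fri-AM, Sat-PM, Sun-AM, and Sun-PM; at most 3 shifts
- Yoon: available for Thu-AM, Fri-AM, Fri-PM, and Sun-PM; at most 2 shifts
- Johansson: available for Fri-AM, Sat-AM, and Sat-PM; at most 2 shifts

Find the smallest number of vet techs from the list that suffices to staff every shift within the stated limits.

5

12 slots to fill and no one can take more than 3, so at least ⌈12/3⌉ = 4 vet techs are needed.
Any 4 vet techs together have capacity at most 3+3+2+2 = 10 < 12 slots, so 4 can never suffice.
Delgado, Cho, Marcus, Andersen, and Yoon alone can cover everything: Thu-AM→Delgado, Thu-PM→Cho, Fri-AM→Andersen, Fri-PM→Cho+Yoon, Sat-AM→Cho+Marcus, Sat-PM→Marcus+Andersen, Sun-AM→Delgado+Andersen, Sun-PM→Yoon.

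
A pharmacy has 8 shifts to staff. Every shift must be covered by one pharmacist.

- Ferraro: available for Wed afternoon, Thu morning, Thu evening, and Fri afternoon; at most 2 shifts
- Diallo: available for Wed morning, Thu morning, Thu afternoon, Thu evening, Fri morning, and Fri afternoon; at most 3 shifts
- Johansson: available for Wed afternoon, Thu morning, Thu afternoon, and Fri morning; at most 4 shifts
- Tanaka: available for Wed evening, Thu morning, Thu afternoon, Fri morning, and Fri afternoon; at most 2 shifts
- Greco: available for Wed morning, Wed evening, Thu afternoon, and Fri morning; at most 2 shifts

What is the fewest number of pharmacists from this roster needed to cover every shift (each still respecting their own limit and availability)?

3

8 slots to fill and no one can take more than 4, so at least ⌈8/4⌉ = 2 pharmacists are needed.
Any 2 pharmacists together have capacity at most 4+3 = 7 < 8 slots, so 2 can never suffice.
Ferraro, Johansson, and Greco alone can cover everything: Wed morning→Greco, Wed afternoon→Johansson, Wed evening→Greco, Thu morning→Johansson, Thu afternoon→Johansson, Thu evening→Ferraro, Fri morning→Johansson, Fri afternoon→Ferraro.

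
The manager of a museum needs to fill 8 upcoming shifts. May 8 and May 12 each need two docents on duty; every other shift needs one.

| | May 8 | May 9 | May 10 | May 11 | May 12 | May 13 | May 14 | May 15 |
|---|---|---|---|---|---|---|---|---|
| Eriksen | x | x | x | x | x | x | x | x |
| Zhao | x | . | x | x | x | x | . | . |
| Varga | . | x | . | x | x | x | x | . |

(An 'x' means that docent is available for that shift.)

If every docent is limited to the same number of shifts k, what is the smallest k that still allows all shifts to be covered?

4

With 3 docents and 10 worker-slots to fill, someone must work at least ⌈10/3⌉ = 4 shifts, so k ≥ 4.
k = 4 works: May 8→Eriksen+Zhao, May 9→Eriksen, May 10→Eriksen, May 11→Zhao, May 12→Zhao+Varga, May 13→Zhao, May 14→Varga, May 15→Eriksen.
Loads: Eriksen 4, Zhao 4, Varga 2 — all ≤ 4.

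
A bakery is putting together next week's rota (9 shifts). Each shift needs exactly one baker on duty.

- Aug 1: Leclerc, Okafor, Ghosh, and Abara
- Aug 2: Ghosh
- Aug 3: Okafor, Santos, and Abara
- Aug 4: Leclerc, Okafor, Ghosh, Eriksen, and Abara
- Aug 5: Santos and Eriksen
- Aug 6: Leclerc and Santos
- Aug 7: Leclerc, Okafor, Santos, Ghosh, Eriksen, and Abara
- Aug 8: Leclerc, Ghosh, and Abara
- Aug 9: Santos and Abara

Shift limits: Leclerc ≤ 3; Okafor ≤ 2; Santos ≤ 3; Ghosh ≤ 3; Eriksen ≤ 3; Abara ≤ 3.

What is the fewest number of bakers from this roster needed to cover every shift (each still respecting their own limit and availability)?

3

9 slots to fill and no one can take more than 3, so at least ⌈9/3⌉ = 3 bakers are needed.
Leclerc, Santos, and Ghosh alone can cover everything: Aug 1→Leclerc, Aug 2→Ghosh, Aug 3→Santos, Aug 4→Leclerc, Aug 5→Santos, Aug 6→Leclerc, Aug 7→Ghosh, Aug 8→Ghosh, Aug 9→Santos.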